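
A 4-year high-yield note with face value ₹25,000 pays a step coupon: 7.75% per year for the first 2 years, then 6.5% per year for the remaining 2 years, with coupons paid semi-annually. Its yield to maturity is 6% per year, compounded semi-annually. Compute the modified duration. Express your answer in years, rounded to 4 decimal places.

3.4346 years

Periodic yield y = 0.03. First find Macaulay duration:
  t   CF        PV=CF/(1+0.03)^t    t·PV
  1       968.75       940.5340       940.5340
  2       968.75       913.1398     1,826.2796
  3       968.75       886.5435     2,659.6304
  4       968.75       860.7218     3,442.8873
  5       812.50       700.8696     3,504.3482
  6       812.50       680.4560     4,082.7358
  7       812.50       660.6369     4,624.4580
  8    25,812.50    20,376.6259   163,013.0069
  Σ                 26,019.5274   184,093.8801
P = 26,019.5274; Macaulay duration = 184,093.8801 / 26,019.5274 = 7.07522 half-year periods = 3.53761 years.
Modified duration = D_Mac / (1 + y) = 3.53761 / 1.03 = 3.43457 years.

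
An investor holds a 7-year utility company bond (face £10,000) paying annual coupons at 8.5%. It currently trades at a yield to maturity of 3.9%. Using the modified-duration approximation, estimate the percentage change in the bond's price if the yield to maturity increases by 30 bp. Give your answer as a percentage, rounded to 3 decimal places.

Periodic yield y = 0.039. Modified duration first:
  t   CF        PV=CF/(1+0.039)^t    t·PV
  1       850.00       818.0943       818.0943
  2       850.00       787.3863     1,574.7725
  3       850.00       757.8309     2,273.4926
  4       850.00       729.3848     2,917.5394
  5       850.00       702.0066     3,510.0329
  6       850.00       675.6560     4,053.9360
  7    10,850.00     8,300.8183    58,105.7278
  Σ                 12,771.1771    73,253.5955
P = 12,771.1771; D_Mac = 5.73585 yrs; D_mod = 5.73585/(1+0.039) = 5.52055 yrs.
ΔP/P ≈ -D_mod · Δy = -5.52055 × (+0.003) = -0.016562 = -1.6562%.

-1.656%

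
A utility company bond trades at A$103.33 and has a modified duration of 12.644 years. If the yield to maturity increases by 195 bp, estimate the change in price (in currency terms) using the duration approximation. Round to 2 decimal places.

Duration approximation: ΔP/P ≈ -D_mod · Δy = -12.644 × (+0.0195) = -0.246558.
ΔP ≈ 103.33 × (-0.246558) = -25.47683814.

-A$25.48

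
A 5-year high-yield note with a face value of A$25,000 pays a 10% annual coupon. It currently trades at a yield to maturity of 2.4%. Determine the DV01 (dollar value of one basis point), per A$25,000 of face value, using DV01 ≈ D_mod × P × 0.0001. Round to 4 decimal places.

A$14.2006

Periodic yield y = 0.024.
  t   CF        PV=CF/(1+0.024)^t    t·PV
  1     2,500.00     2,441.4062     2,441.4062
  2     2,500.00     2,384.1858     4,768.3716
  3     2,500.00     2,328.3064     6,984.9193
  4     2,500.00     2,273.7368     9,094.9470
  5    27,500.00    24,424.9065   122,124.5327
  Σ                 33,852.5418   145,414.1769
P = 33,852.5418; D_Mac = 4.29552 yrs; D_mod = 4.19484 yrs.
DV01 ≈ 4.19484 × 33,852.5418 × 0.0001 = 14.200603.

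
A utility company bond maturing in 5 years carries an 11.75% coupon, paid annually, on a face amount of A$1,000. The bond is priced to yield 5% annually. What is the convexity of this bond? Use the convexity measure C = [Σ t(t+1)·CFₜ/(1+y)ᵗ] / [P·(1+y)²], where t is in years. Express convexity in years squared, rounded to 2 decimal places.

21.26

With y = 0.05:
  t   CF        PV=CF/(1+0.05)^t    t·PV        t(t+1)·PV
  1       117.50       111.9048       111.9048         223.8095
  2       117.50       106.5760       213.1519         639.4558
  3       117.50       101.5009       304.5028       1,218.0110
  4       117.50        96.6675       386.6702       1,933.3508
  5     1,117.50       875.5905     4,377.9525      26,267.7147
  Σ                  1,292.2397     5,394.1821      30,282.3419
P = 1,292.2397.
Convexity = Σ t(t+1)·PV / [P·(1+y)²] = 30,282.3419 / (1,292.2397 × 1.102500) = 21.25533.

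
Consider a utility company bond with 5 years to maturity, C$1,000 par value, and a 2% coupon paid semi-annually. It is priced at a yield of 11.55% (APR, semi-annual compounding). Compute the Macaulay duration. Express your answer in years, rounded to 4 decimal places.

Periodic yield y = 0.05775. Discount each cash flow and weight by its period:
  t   CF        PV=CF/(1+0.05775)^t    t·PV
  1        10.00         9.4540         9.4540
  2        10.00         8.9379        17.8757
  3        10.00         8.4499        25.3497
  4        10.00         7.9885        31.9542
  5        10.00         7.5524        37.7620
  6        10.00         7.1401        42.8404
  7        10.00         6.7502        47.2516
  8        10.00         6.3817        51.0535
  9        10.00         6.0333        54.2994
  10    1,010.00       576.0909     5,760.9092
  Σ                    644.7789     6,078.7498
Price P = Σ PV = 644.7789.
Macaulay duration = Σ(t·PV) / P = 6,078.7498 / 644.7789 = 9.42765 half-year periods.
In years: 9.42765 / 2 = 4.71382 years.

4.7138 years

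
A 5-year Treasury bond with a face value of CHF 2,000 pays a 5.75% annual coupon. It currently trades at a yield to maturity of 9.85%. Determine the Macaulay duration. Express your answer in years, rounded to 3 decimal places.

Periodic yield y = 0.0985. Discount each cash flow and weight by its year:
  t   CF        PV=CF/(1+0.0985)^t    t·PV
  1       115.00       104.6882       104.6882
  2       115.00        95.3011       190.6021
  3       115.00        86.7556       260.2669
  4       115.00        78.9764       315.9058
  5     2,115.00     1,322.2393     6,611.1966
  Σ                  1,687.9607     7,482.6596
Price P = Σ PV = 1,687.9607.
Macaulay duration = Σ(t·PV) / P = 7,482.6596 / 1,687.9607 = 4.43296 years.

4.433 years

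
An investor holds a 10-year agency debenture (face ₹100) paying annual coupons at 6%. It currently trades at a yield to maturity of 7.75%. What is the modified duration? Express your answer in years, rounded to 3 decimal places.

7.089 years

Periodic yield y = 0.0775. First find Macaulay duration:
  t   CF        PV=CF/(1+0.0775)^t    t·PV
  1         6.00         5.5684         5.5684
  2         6.00         5.1679        10.3359
  3         6.00         4.7962        14.3887
  4         6.00         4.4513        17.8050
  5         6.00         4.1311        20.6555
  6         6.00         3.8340        23.0038
  7         6.00         3.5582        24.9074
  8         6.00         3.3023        26.4182
  9         6.00         3.0648        27.5828
  10      106.00        50.2497       502.4965
  Σ                     88.1238       673.1621
P = 88.1238; Macaulay duration = 673.1621 / 88.1238 = 7.63882 years.
Modified duration = D_Mac / (1 + y) = 7.63882 / 1.0775 = 7.08940 years.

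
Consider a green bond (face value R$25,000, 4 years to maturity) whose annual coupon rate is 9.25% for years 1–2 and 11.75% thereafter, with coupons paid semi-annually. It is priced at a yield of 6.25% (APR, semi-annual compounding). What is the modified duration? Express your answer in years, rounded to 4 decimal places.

Periodic yield y = 0.03125. First find Macaulay duration:
  t   CF        PV=CF/(1+0.03125)^t    t·PV
  1     1,156.25     1,121.2121     1,121.2121
  2     1,156.25     1,087.2360     2,174.4720
  3     1,156.25     1,054.2895     3,162.8684
  4     1,156.25     1,022.3413     4,089.3651
  5     1,468.75     1,259.2967     6,296.4836
  6     1,468.75     1,221.1362     7,326.8173
  7     1,468.75     1,184.1321     8,288.9246
  8    26,468.75    20,692.9181   165,543.3451
  Σ                 28,642.5620   198,003.4881
P = 28,642.5620; Macaulay duration = 198,003.4881 / 28,642.5620 = 6.91291 half-year periods = 3.45646 years.
Modified duration = D_Mac / (1 + y) = 3.45646 / 1.03125 = 3.35171 years.

3.3517 years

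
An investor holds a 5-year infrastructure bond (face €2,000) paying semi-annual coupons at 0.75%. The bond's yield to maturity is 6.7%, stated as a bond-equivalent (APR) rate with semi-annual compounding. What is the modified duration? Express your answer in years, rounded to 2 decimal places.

4.74 years

Periodic yield y = 0.0335. First find Macaulay duration:
  t   CF        PV=CF/(1+0.0335)^t    t·PV
  1         7.50         7.2569         7.2569
  2         7.50         7.0217        14.0433
  3         7.50         6.7941        20.3822
  4         7.50         6.5738        26.2954
  5         7.50         6.3608        31.8038
  6         7.50         6.1546        36.9275
  7         7.50         5.9551        41.6856
  8         7.50         5.7621        46.0964
  9         7.50         5.5753        50.1775
  10    2,007.50     1,443.9453    14,439.4531
  Σ                  1,501.3995    14,714.1217
P = 1,501.3995; Macaulay duration = 14,714.1217 / 1,501.3995 = 9.80027 half-year periods = 4.90014 years.
Modified duration = D_Mac / (1 + y) = 4.90014 / 1.0335 = 4.74130 years.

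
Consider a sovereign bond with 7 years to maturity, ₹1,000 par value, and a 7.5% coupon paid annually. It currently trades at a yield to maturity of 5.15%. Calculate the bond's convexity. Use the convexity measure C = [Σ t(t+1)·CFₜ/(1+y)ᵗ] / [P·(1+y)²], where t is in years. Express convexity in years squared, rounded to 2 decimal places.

39.03

With y = 0.0515:
  t   CF        PV=CF/(1+0.0515)^t    t·PV        t(t+1)·PV
  1        75.00        71.3267        71.3267         142.6534
  2        75.00        67.8333       135.6665         406.9996
  3        75.00        64.5109       193.5328         774.1314
  4        75.00        61.3514       245.4054       1,227.0271
  5        75.00        58.3465       291.7325       1,750.3953
  6        75.00        55.4888       332.9330       2,330.5310
  7     1,075.00       756.3861     5,294.7025      42,357.6202
  Σ                  1,135.2437     6,565.2995      48,989.3579
P = 1,135.2437.
Convexity = Σ t(t+1)·PV / [P·(1+y)²] = 48,989.3579 / (1,135.2437 × 1.105652) = 39.02960.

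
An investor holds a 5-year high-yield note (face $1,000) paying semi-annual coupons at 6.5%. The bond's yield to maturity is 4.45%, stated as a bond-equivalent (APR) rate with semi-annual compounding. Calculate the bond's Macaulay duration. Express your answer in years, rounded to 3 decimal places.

4.381 years

Periodic yield y = 0.02225. Discount each cash flow and weight by its period:
  t   CF        PV=CF/(1+0.02225)^t    t·PV
  1        32.50        31.7926        31.7926
  2        32.50        31.1006        62.2013
  3        32.50        30.4237        91.2711
  4        32.50        29.7615       119.0460
  5        32.50        29.1137       145.5686
  6        32.50        28.4800       170.8803
  7        32.50        27.8602       195.0211
  8        32.50        27.2538       218.0301
  9        32.50        26.6606       239.9451
  10    1,032.50       828.5503     8,285.5028
  Σ                  1,090.9970     9,559.2589
Price P = Σ PV = 1,090.9970.
Macaulay duration = Σ(t·PV) / P = 9,559.2589 / 1,090.9970 = 8.76195 half-year periods.
In years: 8.76195 / 2 = 4.38097 years.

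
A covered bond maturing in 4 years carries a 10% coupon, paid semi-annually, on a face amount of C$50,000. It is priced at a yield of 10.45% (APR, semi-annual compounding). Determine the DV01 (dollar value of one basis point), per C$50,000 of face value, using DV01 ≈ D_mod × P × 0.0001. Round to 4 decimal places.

C$15.8671

Periodic yield y = 0.05225.
  t   CF        PV=CF/(1+0.05225)^t    t·PV
  1     2,500.00     2,375.8612     2,375.8612
  2     2,500.00     2,257.8867     4,515.7733
  3     2,500.00     2,145.7702     6,437.3105
  4     2,500.00     2,039.2209     8,156.8836
  5     2,500.00     1,937.9624     9,689.8118
  6     2,500.00     1,841.7319    11,050.3912
  7     2,500.00     1,750.2797    12,251.9582
  8    52,500.00    34,930.7434   279,445.9469
  Σ                 49,279.4563   333,923.9368
P = 49,279.4563; D_Mac = 6.77613 half-year periods = 3.38806 yrs; D_mod = 3.21983 yrs.
DV01 ≈ 3.21983 × 49,279.4563 × 0.0001 = 15.867139.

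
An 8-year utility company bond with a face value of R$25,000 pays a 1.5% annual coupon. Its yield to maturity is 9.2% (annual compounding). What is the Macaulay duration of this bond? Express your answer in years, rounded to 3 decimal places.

7.435 years

Periodic yield y = 0.092. Discount each cash flow and weight by its year:
  t   CF        PV=CF/(1+0.092)^t    t·PV
  1       375.00       343.4066       343.4066
  2       375.00       314.4749       628.9498
  3       375.00       287.9807       863.9420
  4       375.00       263.7186     1,054.8743
  5       375.00       241.5005     1,207.5026
  6       375.00       221.1543     1,326.9260
  7       375.00       202.5223     1,417.6559
  8    25,375.00    12,549.4573   100,395.6581
  Σ                 14,424.2151   107,238.9153
Price P = Σ PV = 14,424.2151.
Macaulay duration = Σ(t·PV) / P = 107,238.9153 / 14,424.2151 = 7.43464 years.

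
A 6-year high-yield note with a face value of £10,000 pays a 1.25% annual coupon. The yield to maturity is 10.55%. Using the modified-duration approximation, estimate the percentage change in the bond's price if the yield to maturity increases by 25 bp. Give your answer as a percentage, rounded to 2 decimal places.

-1.30%

Periodic yield y = 0.1055. Modified duration first:
  t   CF        PV=CF/(1+0.1055)^t    t·PV
  1       125.00       113.0710       113.0710
  2       125.00       102.2804       204.5608
  3       125.00        92.5196       277.5588
  4       125.00        83.6903       334.7611
  5       125.00        75.7036       378.5178
  6    10,125.00     5,546.8006    33,280.8033
  Σ                  6,014.0654    34,589.2729
P = 6,014.0654; D_Mac = 5.75140 yrs; D_mod = 5.75140/(1+0.1055) = 5.20253 yrs.
ΔP/P ≈ -D_mod · Δy = -5.20253 × (+0.0025) = -0.013006 = -1.3006%.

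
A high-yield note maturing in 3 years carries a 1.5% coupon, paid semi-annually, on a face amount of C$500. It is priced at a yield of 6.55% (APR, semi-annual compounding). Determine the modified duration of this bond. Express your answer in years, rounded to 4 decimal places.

Periodic yield y = 0.03275. First find Macaulay duration:
  t   CF        PV=CF/(1+0.03275)^t    t·PV
  1         3.75         3.6311         3.6311
  2         3.75         3.5159         7.0319
  3         3.75         3.4044        10.2133
  4         3.75         3.2965        13.1859
  5         3.75         3.1919        15.9597
  6       503.75       415.1871     2,491.1225
  Σ                    432.2270     2,541.1444
P = 432.2270; Macaulay duration = 2,541.1444 / 432.2270 = 5.87919 half-year periods = 2.93959 years.
Modified duration = D_Mac / (1 + y) = 2.93959 / 1.03275 = 2.84638 years.

2.8464 years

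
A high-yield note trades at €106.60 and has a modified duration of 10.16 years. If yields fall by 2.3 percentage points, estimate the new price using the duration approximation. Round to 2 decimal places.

Duration approximation: ΔP/P ≈ -D_mod · Δy = -10.16 × (-0.023) = +0.233680.
New price ≈ 106.60 × (1 + 0.233680) = 131.510288.

€131.51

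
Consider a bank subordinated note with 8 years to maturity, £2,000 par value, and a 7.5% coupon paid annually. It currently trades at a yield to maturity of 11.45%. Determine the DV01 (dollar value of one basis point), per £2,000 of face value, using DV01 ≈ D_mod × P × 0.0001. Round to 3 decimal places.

Periodic yield y = 0.1145.
  t   CF        PV=CF/(1+0.1145)^t    t·PV
  1       150.00       134.5895       134.5895
  2       150.00       120.7622       241.5245
  3       150.00       108.3555       325.0666
  4       150.00        97.2234       388.8937
  5       150.00        87.2350       436.1751
  6       150.00        78.2728       469.6367
  7       150.00        70.2313       491.6191
  8     2,150.00       903.2290     7,225.8321
  Σ                  1,599.8988     9,713.3374
P = 1,599.8988; D_Mac = 6.07122 yrs; D_mod = 5.44748 yrs.
DV01 ≈ 5.44748 × 1,599.8988 × 0.0001 = 0.871542.

£0.872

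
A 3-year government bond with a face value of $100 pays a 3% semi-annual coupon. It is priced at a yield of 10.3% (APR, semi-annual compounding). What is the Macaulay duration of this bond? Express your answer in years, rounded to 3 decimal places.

Periodic yield y = 0.0515. Discount each cash flow and weight by its period:
  t   CF        PV=CF/(1+0.0515)^t    t·PV
  1         1.50         1.4265         1.4265
  2         1.50         1.3567         2.7133
  3         1.50         1.2902         3.8707
  4         1.50         1.2270         4.9081
  5         1.50         1.1669         5.8347
  6       101.50        75.0949       450.5693
  Σ                     81.5623       469.3226
Price P = Σ PV = 81.5623.
Macaulay duration = Σ(t·PV) / P = 469.3226 / 81.5623 = 5.75416 half-year periods.
In years: 5.75416 / 2 = 2.87708 years.

2.877 years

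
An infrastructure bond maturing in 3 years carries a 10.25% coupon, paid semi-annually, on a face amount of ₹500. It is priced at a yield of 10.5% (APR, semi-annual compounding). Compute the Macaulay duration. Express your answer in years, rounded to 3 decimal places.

Periodic yield y = 0.0525. Discount each cash flow and weight by its period:
  t   CF        PV=CF/(1+0.0525)^t    t·PV
  1       25.625        24.3468        24.3468
  2       25.625        23.1323        46.2647
  3       25.625        21.9785        65.9354
  4       25.625        20.8822        83.5286
  5       25.625        19.8405        99.2027
  6      525.625       386.6726     2,320.0355
  Σ                    496.8529     2,639.3138
Price P = Σ PV = 496.8529.
Macaulay duration = Σ(t·PV) / P = 2,639.3138 / 496.8529 = 5.31206 half-year periods.
In years: 5.31206 / 2 = 2.65603 years.

2.656 years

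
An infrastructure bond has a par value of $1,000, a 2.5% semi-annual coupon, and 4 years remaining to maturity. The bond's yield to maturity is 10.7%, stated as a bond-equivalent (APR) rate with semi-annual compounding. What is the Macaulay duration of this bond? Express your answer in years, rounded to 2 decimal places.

Periodic yield y = 0.0535. Discount each cash flow and weight by its period:
  t   CF        PV=CF/(1+0.0535)^t    t·PV
  1        12.50        11.8652        11.8652
  2        12.50        11.2627        22.5253
  3        12.50        10.6907        32.0721
  4        12.50        10.1478        40.5912
  5        12.50         9.6325        48.1623
  6        12.50         9.1433        54.8598
  7        12.50         8.6790        60.7528
  8     1,012.50       667.2963     5,338.3703
  Σ                    738.7174     5,609.1991
Price P = Σ PV = 738.7174.
Macaulay duration = Σ(t·PV) / P = 5,609.1991 / 738.7174 = 7.59316 half-year periods.
In years: 7.59316 / 2 = 3.79658 years.

3.80 years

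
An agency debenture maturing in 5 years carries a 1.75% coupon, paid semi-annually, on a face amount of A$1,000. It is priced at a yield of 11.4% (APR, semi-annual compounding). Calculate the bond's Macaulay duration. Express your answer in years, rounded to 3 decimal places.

Periodic yield y = 0.057. Discount each cash flow and weight by its period:
  t   CF        PV=CF/(1+0.057)^t    t·PV
  1         8.75         8.2781         8.2781
  2         8.75         7.8317        15.6635
  3         8.75         7.4094        22.2282
  4         8.75         7.0098        28.0394
  5         8.75         6.6318        33.1591
  6         8.75         6.2742        37.6452
  7         8.75         5.9359        41.5510
  8         8.75         5.6158        44.9260
  9         8.75         5.3129        47.8163
  10    1,008.75       579.4736     5,794.7363
  Σ                    639.7733     6,074.0430
Price P = Σ PV = 639.7733.
Macaulay duration = Σ(t·PV) / P = 6,074.0430 / 639.7733 = 9.49406 half-year periods.
In years: 9.49406 / 2 = 4.74703 years.

4.747 years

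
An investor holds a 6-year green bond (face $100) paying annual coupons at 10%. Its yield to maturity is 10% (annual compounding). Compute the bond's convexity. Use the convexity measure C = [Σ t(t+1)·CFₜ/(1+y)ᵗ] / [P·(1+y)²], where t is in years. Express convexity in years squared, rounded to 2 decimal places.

With y = 0.1:
  t   CF        PV=CF/(1+0.1)^t    t·PV        t(t+1)·PV
  1        10.00         9.0909         9.0909          18.1818
  2        10.00         8.2645        16.5289          49.5868
  3        10.00         7.5131        22.5394          90.1578
  4        10.00         6.8301        27.3205         136.6027
  5        10.00         6.2092        31.0461         186.2764
  6       110.00        62.0921       372.5528       2,607.8696
  Σ                    100.0000       479.0787       3,088.6750
P = 100.0000.
Convexity = Σ t(t+1)·PV / [P·(1+y)²] = 3,088.6750 / (100.0000 × 1.210000) = 25.52624.

25.53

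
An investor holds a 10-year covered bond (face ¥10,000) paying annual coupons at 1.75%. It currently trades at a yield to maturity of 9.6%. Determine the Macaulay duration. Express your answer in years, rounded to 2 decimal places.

8.87 years

Periodic yield y = 0.096. Discount each cash flow and weight by its year:
  t   CF        PV=CF/(1+0.096)^t    t·PV
  1       175.00       159.6715       159.6715
  2       175.00       145.6857       291.3714
  3       175.00       132.9249       398.7747
  4       175.00       121.2819       485.1274
  5       175.00       110.6586       553.2931
  6       175.00       100.9659       605.7954
  7       175.00        92.1222       644.8552
  8       175.00        84.0531       672.4246
  9       175.00        76.6908       690.2169
  10   10,175.00     4,068.4490    40,684.4900
  Σ                  5,092.5035    45,186.0203
Price P = Σ PV = 5,092.5035.
Macaulay duration = Σ(t·PV) / P = 45,186.0203 / 5,092.5035 = 8.87305 years.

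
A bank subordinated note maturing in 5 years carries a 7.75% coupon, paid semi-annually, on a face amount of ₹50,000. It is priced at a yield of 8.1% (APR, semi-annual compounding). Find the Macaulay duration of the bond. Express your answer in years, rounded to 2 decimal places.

4.23 years

Periodic yield y = 0.0405. Discount each cash flow and weight by its period:
  t   CF        PV=CF/(1+0.0405)^t    t·PV
  1     1,937.50     1,862.0855     1,862.0855
  2     1,937.50     1,789.6065     3,579.2129
  3     1,937.50     1,719.9486     5,159.8457
  4     1,937.50     1,653.0020     6,612.0079
  5     1,937.50     1,588.6612     7,943.3060
  6     1,937.50     1,526.8248     9,160.9488
  7     1,937.50     1,467.3953    10,271.7670
  8     1,937.50     1,410.2790    11,282.2319
  9     1,937.50     1,355.3859    12,198.4727
  10   51,937.50    34,918.8712   349,188.7116
  Σ                 49,292.0598   417,258.5901
Price P = Σ PV = 49,292.0598.
Macaulay duration = Σ(t·PV) / P = 417,258.5901 / 49,292.0598 = 8.46503 half-year periods.
In years: 8.46503 / 2 = 4.23251 years.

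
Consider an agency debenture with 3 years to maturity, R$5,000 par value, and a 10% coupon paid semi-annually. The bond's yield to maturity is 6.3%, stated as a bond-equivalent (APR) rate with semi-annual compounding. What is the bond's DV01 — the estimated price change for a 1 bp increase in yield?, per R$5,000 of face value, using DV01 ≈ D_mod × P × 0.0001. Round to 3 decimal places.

R$1.430

Periodic yield y = 0.0315.
  t   CF        PV=CF/(1+0.0315)^t    t·PV
  1       250.00       242.3655       242.3655
  2       250.00       234.9641       469.9282
  3       250.00       227.7888       683.3663
  4       250.00       220.8325       883.3302
  5       250.00       214.0888     1,070.4438
  6     5,250.00     4,358.5688    26,151.4130
  Σ                  5,498.6085    29,500.8470
P = 5,498.6085; D_Mac = 5.36515 half-year periods = 2.68257 yrs; D_mod = 2.60065 yrs.
DV01 ≈ 2.60065 × 5,498.6085 × 0.0001 = 1.429997.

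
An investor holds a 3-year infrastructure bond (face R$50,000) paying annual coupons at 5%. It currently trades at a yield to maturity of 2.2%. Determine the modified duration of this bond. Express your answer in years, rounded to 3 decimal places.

Periodic yield y = 0.022. First find Macaulay duration:
  t   CF        PV=CF/(1+0.022)^t    t·PV
  1     2,500.00     2,446.1840     2,446.1840
  2     2,500.00     2,393.5264     4,787.0527
  3    52,500.00    49,182.0488   147,546.1463
  Σ                 54,021.7591   154,779.3830
P = 54,021.7591; Macaulay duration = 154,779.3830 / 54,021.7591 = 2.86513 years.
Modified duration = D_Mac / (1 + y) = 2.86513 / 1.022 = 2.80345 years.

2.803 years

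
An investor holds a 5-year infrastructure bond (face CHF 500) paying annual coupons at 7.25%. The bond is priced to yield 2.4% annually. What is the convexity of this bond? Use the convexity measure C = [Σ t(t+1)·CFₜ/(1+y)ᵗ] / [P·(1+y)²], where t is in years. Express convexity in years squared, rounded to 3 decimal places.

With y = 0.024:
  t   CF        PV=CF/(1+0.024)^t    t·PV        t(t+1)·PV
  1        36.25        35.4004        35.4004          70.8008
  2        36.25        34.5707        69.1414         207.4242
  3        36.25        33.7604       101.2813         405.1253
  4        36.25        32.9692       131.8767         659.3837
  5       536.25       476.2857     2,381.4284      14,288.5703
  Σ                    612.9864     2,719.1282      15,631.3043
P = 612.9864.
Convexity = Σ t(t+1)·PV / [P·(1+y)²] = 15,631.3043 / (612.9864 × 1.048576) = 24.31893.

24.319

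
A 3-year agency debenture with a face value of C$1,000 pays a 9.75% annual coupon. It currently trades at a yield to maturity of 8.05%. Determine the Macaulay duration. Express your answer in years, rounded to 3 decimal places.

2.747 years

Periodic yield y = 0.0805. Discount each cash flow and weight by its year:
  t   CF        PV=CF/(1+0.0805)^t    t·PV
  1        97.50        90.2360        90.2360
  2        97.50        83.5132       167.0264
  3     1,097.50       870.0220     2,610.0659
  Σ                  1,043.7712     2,867.3283
Price P = Σ PV = 1,043.7712.
Macaulay duration = Σ(t·PV) / P = 2,867.3283 / 1,043.7712 = 2.74709 years.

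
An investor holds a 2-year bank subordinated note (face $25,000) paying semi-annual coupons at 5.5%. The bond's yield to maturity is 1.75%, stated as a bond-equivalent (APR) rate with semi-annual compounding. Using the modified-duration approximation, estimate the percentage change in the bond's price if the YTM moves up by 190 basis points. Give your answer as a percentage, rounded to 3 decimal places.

-3.624%

Periodic yield y = 0.00875. Modified duration first:
  t   CF        PV=CF/(1+0.00875)^t    t·PV
  1       687.50       681.5366       681.5366
  2       687.50       675.6248     1,351.2497
  3       687.50       669.7644     2,009.2932
  4    25,687.50    24,807.7655    99,231.0621
  Σ                 26,834.6913   103,273.1415
P = 26,834.6913; D_Mac = 3.84849 half-year periods = 1.92425 yrs; D_mod = 1.92425/(1+0.00875) = 1.90756 yrs.
ΔP/P ≈ -D_mod · Δy = -1.90756 × (+0.019) = -0.036244 = -3.6244%.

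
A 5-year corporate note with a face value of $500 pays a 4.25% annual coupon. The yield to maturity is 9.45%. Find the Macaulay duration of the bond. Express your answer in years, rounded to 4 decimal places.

Periodic yield y = 0.0945. Discount each cash flow and weight by its year:
  t   CF        PV=CF/(1+0.0945)^t    t·PV
  1        21.25        19.4153        19.4153
  2        21.25        17.7389        35.4779
  3        21.25        16.2073        48.6220
  4        21.25        14.8080        59.2319
  5       521.25       331.8694     1,659.3471
  Σ                    400.0389     1,822.0942
Price P = Σ PV = 400.0389.
Macaulay duration = Σ(t·PV) / P = 1,822.0942 / 400.0389 = 4.55479 years.

4.5548 years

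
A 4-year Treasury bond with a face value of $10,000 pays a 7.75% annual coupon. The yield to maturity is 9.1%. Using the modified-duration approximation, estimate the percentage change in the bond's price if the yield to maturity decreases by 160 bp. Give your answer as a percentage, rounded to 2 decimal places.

+5.25%

Periodic yield y = 0.091. Modified duration first:
  t   CF        PV=CF/(1+0.091)^t    t·PV
  1       775.00       710.3575       710.3575
  2       775.00       651.1068     1,302.2135
  3       775.00       596.7981     1,790.3944
  4    10,775.00     7,605.3337    30,421.3349
  Σ                  9,563.5961    34,224.3003
P = 9,563.5961; D_Mac = 3.57860 yrs; D_mod = 3.57860/(1+0.091) = 3.28011 yrs.
ΔP/P ≈ -D_mod · Δy = -3.28011 × (-0.016) = +0.052482 = +5.2482%.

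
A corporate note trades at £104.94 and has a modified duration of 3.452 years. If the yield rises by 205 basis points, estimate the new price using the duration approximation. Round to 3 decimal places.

£97.514

Duration approximation: ΔP/P ≈ -D_mod · Δy = -3.452 × (+0.0205) = -0.070766.
New price ≈ 104.94 × (1 - 0.070766) = 97.51381596.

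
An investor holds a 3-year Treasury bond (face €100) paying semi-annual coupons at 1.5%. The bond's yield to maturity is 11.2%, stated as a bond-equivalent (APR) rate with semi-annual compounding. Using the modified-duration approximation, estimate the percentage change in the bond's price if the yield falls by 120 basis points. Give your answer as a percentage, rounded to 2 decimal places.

Periodic yield y = 0.056. Modified duration first:
  t   CF        PV=CF/(1+0.056)^t    t·PV
  1         0.75         0.7102         0.7102
  2         0.75         0.6726         1.3451
  3         0.75         0.6369         1.9107
  4         0.75         0.6031         2.4125
  5         0.75         0.5711         2.8557
  6       100.75        72.6543       435.9260
  Σ                     75.8483       445.1603
P = 75.8483; D_Mac = 5.86909 half-year periods = 2.93454 yrs; D_mod = 2.93454/(1+0.056) = 2.77892 yrs.
ΔP/P ≈ -D_mod · Δy = -2.77892 × (-0.012) = +0.033347 = +3.3347%.

+3.33%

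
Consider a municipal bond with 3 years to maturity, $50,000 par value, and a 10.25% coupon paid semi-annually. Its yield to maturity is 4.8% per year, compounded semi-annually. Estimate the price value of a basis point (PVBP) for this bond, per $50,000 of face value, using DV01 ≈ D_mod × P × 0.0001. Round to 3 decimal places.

Periodic yield y = 0.024.
  t   CF        PV=CF/(1+0.024)^t    t·PV
  1     2,562.50     2,502.4414     2,502.4414
  2     2,562.50     2,443.7904     4,887.5809
  3     2,562.50     2,386.5141     7,159.5423
  4     2,562.50     2,330.5802     9,322.3207
  5     2,562.50     2,275.9572    11,379.7860
  6    52,562.50    45,590.7014   273,544.2081
  Σ                 57,529.9847   308,795.8794
P = 57,529.9847; D_Mac = 5.36756 half-year periods = 2.68378 yrs; D_mod = 2.62088 yrs.
DV01 ≈ 2.62088 × 57,529.9847 × 0.0001 = 15.077924.

$15.078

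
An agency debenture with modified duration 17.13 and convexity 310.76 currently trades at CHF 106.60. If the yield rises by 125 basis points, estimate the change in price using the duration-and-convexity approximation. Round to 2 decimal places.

Duration effect: -D_mod·Δy = -17.13 × (+0.0125) = -0.214125
Convexity effect: ½·C·(Δy)² = 0.5 × 310.76 × (0.0125)² = +0.024278125
ΔP/P ≈ -0.214125 + 0.024278125 = -0.189846875
ΔP ≈ 106.60 × (-0.189846875) = -20.237676875.

-CHF 20.24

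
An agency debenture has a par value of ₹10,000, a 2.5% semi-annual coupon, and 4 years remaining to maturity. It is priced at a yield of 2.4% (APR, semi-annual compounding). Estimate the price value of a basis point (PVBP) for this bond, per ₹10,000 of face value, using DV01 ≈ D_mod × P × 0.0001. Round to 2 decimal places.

Periodic yield y = 0.012.
  t   CF        PV=CF/(1+0.012)^t    t·PV
  1       125.00       123.5178       123.5178
  2       125.00       122.0531       244.1063
  3       125.00       120.6059       361.8176
  4       125.00       119.1758       476.7031
  5       125.00       117.7626       588.8131
  6       125.00       116.3662       698.1973
  7       125.00       114.9864       804.9047
  8    10,125.00     9,203.4558    73,627.6466
  Σ                 10,037.9236    76,925.7065
P = 10,037.9236; D_Mac = 7.66351 half-year periods = 3.83175 yrs; D_mod = 3.78632 yrs.
DV01 ≈ 3.78632 × 10,037.9236 × 0.0001 = 3.800677.

₹3.80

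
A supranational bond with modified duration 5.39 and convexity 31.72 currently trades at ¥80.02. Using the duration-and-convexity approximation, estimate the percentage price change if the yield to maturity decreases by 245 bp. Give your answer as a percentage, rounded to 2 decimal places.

Duration effect: -D_mod·Δy = -5.39 × (-0.0245) = +0.132055
Convexity effect: ½·C·(Δy)² = 0.5 × 31.72 × (-0.0245)² = +0.009519965
ΔP/P ≈ +0.132055 + 0.009519965 = +0.141574965
= +14.1574965%.

+14.16%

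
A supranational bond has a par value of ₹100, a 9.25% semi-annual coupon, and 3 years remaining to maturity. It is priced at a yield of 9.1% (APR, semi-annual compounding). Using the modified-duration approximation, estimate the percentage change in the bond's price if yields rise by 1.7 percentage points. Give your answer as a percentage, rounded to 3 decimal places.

Periodic yield y = 0.0455. Modified duration first:
  t   CF        PV=CF/(1+0.0455)^t    t·PV
  1        4.625         4.4237         4.4237
  2        4.625         4.2312         8.4624
  3        4.625         4.0471        12.1412
  4        4.625         3.8709        15.4837
  5        4.625         3.7025        18.5124
  6      104.625        80.1108       480.6650
  Σ                    100.3862       539.6884
P = 100.3862; D_Mac = 5.37612 half-year periods = 2.68806 yrs; D_mod = 2.68806/(1+0.0455) = 2.57108 yrs.
ΔP/P ≈ -D_mod · Δy = -2.57108 × (+0.017) = -0.043708 = -4.3708%.

-4.371%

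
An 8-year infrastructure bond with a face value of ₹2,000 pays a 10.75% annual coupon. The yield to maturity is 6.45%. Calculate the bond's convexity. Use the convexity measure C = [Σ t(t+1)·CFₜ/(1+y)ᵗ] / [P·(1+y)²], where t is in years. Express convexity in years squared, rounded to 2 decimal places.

With y = 0.0645:
  t   CF        PV=CF/(1+0.0645)^t    t·PV        t(t+1)·PV
  1       215.00       201.9728       201.9728         403.9455
  2       215.00       189.7349       379.4697       1,138.4092
  3       215.00       178.2385       534.7154       2,138.8617
  4       215.00       167.4387       669.7547       3,348.7736
  5       215.00       157.2933       786.4663       4,718.7980
  6       215.00       147.7626       886.5755       6,206.0284
  7       215.00       138.8094       971.6656       7,773.3250
  8     2,215.00     1,343.4095    10,747.2757      96,725.4816
  Σ                  2,524.6595    15,177.8958     122,453.6230
P = 2,524.6595.
Convexity = Σ t(t+1)·PV / [P·(1+y)²] = 122,453.6230 / (2,524.6595 × 1.133160) = 42.80332.

42.80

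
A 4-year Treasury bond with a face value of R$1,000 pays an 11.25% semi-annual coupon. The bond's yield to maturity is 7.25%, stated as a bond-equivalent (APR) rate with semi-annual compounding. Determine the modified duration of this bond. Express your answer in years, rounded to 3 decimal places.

3.258 years

Periodic yield y = 0.03625. First find Macaulay duration:
  t   CF        PV=CF/(1+0.03625)^t    t·PV
  1        56.25        54.2823        54.2823
  2        56.25        52.3834       104.7667
  3        56.25        50.5509       151.6527
  4        56.25        48.7825       195.1301
  5        56.25        47.0760       235.3801
  6        56.25        45.4292       272.5753
  7        56.25        43.8400       306.8801
  8     1,056.25       794.4204     6,355.3630
  Σ                  1,136.7647     7,676.0304
P = 1,136.7647; Macaulay duration = 7,676.0304 / 1,136.7647 = 6.75252 half-year periods = 3.37626 years.
Modified duration = D_Mac / (1 + y) = 3.37626 / 1.03625 = 3.25815 years.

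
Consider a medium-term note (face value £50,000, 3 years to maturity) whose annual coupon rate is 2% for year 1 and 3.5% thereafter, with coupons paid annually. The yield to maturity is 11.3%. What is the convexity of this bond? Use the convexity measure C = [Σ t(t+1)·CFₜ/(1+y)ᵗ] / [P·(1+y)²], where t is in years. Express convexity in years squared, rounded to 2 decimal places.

With y = 0.113:
  t   CF        PV=CF/(1+0.113)^t    t·PV        t(t+1)·PV
  1     1,000.00       898.4726       898.4726       1,796.9452
  2     1,750.00     1,412.6928     2,825.3855       8,476.1566
  3    51,750.00    37,534.0010   112,602.0030     450,408.0119
  Σ                 39,845.1663   116,325.8611     460,681.1137
P = 39,845.1663.
Convexity = Σ t(t+1)·PV / [P·(1+y)²] = 460,681.1137 / (39,845.1663 × 1.238769) = 9.33328.

9.33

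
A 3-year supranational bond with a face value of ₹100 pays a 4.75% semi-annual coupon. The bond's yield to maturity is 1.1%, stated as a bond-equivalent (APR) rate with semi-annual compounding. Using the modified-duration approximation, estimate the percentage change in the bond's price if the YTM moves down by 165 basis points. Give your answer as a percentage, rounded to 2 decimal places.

+4.66%

Periodic yield y = 0.0055. Modified duration first:
  t   CF        PV=CF/(1+0.0055)^t    t·PV
  1        2.375         2.3620         2.3620
  2        2.375         2.3491         4.6982
  3        2.375         2.3362         7.0087
  4        2.375         2.3235         9.2938
  5        2.375         2.3108        11.5538
  6      102.375        99.0607       594.3643
  Σ                    110.7423       629.2808
P = 110.7423; D_Mac = 5.68239 half-year periods = 2.84120 yrs; D_mod = 2.84120/(1+0.0055) = 2.82565 yrs.
ΔP/P ≈ -D_mod · Δy = -2.82565 × (-0.0165) = +0.046623 = +4.6623%.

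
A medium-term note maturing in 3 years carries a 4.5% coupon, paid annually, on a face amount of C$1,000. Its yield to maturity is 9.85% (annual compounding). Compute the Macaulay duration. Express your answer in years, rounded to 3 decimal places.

Periodic yield y = 0.0985. Discount each cash flow and weight by its year:
  t   CF        PV=CF/(1+0.0985)^t    t·PV
  1        45.00        40.9650        40.9650
  2        45.00        37.2917        74.5834
  3     1,045.00       788.3446     2,365.0339
  Σ                    866.6013     2,480.5822
Price P = Σ PV = 866.6013.
Macaulay duration = Σ(t·PV) / P = 2,480.5822 / 866.6013 = 2.86243 years.

2.862 years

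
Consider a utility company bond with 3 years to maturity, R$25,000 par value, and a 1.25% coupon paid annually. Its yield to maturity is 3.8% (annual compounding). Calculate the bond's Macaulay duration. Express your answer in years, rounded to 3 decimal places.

2.962 years

Periodic yield y = 0.038. Discount each cash flow and weight by its year:
  t   CF        PV=CF/(1+0.038)^t    t·PV
  1       312.50       301.0597       301.0597
  2       312.50       290.0383       580.0766
  3    25,312.50    22,633.0446    67,899.1339
  Σ                 23,224.1426    68,780.2702
Price P = Σ PV = 23,224.1426.
Macaulay duration = Σ(t·PV) / P = 68,780.2702 / 23,224.1426 = 2.96158 years.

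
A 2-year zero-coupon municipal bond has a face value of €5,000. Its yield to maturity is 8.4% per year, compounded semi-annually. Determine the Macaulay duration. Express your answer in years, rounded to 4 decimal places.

A zero-coupon bond has a single cash flow at maturity, so its Macaulay duration equals its maturity: 2 years.
(Equivalently: 4 semi-annual periods ÷ 2 = 2 years.)

2.0000 years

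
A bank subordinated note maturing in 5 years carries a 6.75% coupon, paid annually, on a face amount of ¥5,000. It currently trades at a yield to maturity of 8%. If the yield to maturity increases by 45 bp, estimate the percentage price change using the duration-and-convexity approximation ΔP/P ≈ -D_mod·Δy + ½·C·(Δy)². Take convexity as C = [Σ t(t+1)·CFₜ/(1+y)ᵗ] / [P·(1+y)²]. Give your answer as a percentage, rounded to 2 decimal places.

-1.81%

With y = 0.08:
  t   CF        PV=CF/(1+0.08)^t    t·PV        t(t+1)·PV
  1       337.50       312.5000       312.5000         625.0000
  2       337.50       289.3519       578.7037       1,736.1111
  3       337.50       267.9184       803.7551       3,215.0206
  4       337.50       248.0726       992.2903       4,961.4515
  5     5,337.50     3,632.6128    18,163.0641     108,978.3844
  Σ                  4,750.4556    20,850.3132     119,515.9676
P = 4,750.4556; D_Mac = 4.38912 yrs; D_mod = 4.06400 yrs; C = 21.56965.
Duration effect: -4.06400 × (+0.0045) = -0.018288
Convexity effect: 0.5 × 21.56965 × (0.0045)² = +0.0002184
ΔP/P ≈ -0.018288 + 0.0002184 = -0.018070 = -1.8070%.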